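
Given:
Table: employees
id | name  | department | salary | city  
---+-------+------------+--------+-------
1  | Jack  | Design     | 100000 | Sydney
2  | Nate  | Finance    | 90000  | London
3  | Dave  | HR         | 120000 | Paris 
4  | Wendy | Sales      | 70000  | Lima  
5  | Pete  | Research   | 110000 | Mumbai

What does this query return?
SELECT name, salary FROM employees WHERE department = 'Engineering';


Filtering: department = 'Engineering'
Matching rows: 0

Empty result set (0 rows)


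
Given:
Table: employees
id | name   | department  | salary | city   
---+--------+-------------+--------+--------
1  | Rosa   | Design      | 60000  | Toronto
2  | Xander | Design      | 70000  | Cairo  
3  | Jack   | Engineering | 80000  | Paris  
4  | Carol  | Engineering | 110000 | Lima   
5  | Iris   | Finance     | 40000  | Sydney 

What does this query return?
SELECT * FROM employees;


SELECT * returns all 5 rows with all columns

5 rows:
1, Rosa, Design, 60000, Toronto
2, Xander, Design, 70000, Cairo
3, Jack, Engineering, 80000, Paris
4, Carol, Engineering, 110000, Lima
5, Iris, Finance, 40000, Sydney


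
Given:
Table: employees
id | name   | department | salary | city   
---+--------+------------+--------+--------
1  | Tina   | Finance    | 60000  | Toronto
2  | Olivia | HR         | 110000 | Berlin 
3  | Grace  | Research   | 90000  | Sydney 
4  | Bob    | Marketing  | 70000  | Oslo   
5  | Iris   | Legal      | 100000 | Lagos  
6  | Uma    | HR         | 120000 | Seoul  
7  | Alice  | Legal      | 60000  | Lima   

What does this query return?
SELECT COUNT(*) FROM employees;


COUNT(*) counts all rows

7


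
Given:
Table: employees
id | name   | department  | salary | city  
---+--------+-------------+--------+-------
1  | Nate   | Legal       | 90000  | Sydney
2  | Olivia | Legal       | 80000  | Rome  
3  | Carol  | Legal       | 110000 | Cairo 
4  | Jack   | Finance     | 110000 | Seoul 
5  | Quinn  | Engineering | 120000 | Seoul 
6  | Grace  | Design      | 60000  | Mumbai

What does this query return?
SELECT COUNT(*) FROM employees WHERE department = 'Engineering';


Counting rows where department = 'Engineering'
  Quinn -> MATCH


1


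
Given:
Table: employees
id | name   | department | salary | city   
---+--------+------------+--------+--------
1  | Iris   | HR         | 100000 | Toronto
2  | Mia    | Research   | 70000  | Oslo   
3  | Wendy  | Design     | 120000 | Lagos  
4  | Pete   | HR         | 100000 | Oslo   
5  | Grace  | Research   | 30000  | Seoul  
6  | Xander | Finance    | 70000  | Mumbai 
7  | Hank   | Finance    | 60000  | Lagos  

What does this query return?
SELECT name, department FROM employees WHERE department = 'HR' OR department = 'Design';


Filtering: department = 'HR' OR 'Design'
Matching: 3 rows

3 rows:
Iris, HR
Wendy, Design
Pete, HR


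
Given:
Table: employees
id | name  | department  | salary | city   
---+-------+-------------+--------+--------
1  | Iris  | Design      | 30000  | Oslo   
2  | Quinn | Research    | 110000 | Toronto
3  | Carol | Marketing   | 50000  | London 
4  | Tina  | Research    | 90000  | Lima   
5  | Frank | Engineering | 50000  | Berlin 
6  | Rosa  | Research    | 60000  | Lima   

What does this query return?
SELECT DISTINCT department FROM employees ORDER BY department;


All 'department' values (row order): Design, Research, Marketing, Research, Engineering, Research
Removing duplicates leaves 4 unique value(s).

4 values:
Design
Engineering
Marketing
Research


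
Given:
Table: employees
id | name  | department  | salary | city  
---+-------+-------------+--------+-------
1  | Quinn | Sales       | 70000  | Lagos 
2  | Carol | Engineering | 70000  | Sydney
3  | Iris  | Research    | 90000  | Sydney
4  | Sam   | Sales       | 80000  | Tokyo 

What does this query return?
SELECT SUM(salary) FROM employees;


SUM(salary) = 70000 + 70000 + 90000 + 80000 = 310000

310000


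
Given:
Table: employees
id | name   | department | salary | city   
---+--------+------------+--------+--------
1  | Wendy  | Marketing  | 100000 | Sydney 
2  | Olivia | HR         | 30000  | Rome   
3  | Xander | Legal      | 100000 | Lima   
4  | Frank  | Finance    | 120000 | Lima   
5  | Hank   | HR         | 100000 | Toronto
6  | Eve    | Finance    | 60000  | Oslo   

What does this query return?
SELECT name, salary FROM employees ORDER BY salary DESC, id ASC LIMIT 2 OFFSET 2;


Sort by salary DESC (id ASC tiebreak), then skip 2 and take 2
Rows 3 through 4

2 rows:
Xander, 100000
Hank, 100000


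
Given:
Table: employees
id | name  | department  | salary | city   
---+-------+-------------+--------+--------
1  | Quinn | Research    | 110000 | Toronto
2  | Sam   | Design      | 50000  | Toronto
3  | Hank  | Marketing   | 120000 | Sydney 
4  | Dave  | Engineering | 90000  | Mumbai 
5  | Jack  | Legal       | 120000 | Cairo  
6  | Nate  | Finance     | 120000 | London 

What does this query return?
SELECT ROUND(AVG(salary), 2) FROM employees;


SUM(salary) = 610000
COUNT = 6
ROUND(AVG, 2) = ROUND(610000 / 6, 2) = 101666.67

101666.67


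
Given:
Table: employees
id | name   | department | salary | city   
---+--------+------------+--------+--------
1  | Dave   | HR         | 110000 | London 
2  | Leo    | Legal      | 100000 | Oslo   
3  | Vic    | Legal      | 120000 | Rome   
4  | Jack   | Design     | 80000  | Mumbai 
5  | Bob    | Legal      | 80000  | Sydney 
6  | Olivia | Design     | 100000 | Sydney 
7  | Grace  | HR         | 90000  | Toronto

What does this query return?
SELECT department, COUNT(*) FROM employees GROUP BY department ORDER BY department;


Assigning each row to its department group:
  Dave -> HR
  Leo -> Legal
  Vic -> Legal
  Jack -> Design
  Bob -> Legal
  Olivia -> Design
  Grace -> HR


3 groups:
Design, 2
HR, 2
Legal, 3


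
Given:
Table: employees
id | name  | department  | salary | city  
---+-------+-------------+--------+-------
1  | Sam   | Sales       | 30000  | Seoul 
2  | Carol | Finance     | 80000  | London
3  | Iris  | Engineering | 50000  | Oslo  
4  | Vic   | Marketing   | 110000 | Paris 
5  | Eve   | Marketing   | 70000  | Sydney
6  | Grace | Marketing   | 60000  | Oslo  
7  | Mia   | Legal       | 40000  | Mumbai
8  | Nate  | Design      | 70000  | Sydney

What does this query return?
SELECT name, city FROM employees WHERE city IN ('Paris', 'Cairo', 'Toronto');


Filtering: city IN ('Paris', 'Cairo', 'Toronto')
Matching: 1 rows

1 rows:
Vic, Paris


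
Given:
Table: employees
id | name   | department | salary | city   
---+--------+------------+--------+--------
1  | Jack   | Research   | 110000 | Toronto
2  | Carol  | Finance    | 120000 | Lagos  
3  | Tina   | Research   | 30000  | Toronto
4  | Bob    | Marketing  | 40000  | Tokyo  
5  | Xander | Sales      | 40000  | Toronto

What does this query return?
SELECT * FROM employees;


SELECT * returns all 5 rows with all columns

5 rows:
1, Jack, Research, 110000, Toronto
2, Carol, Finance, 120000, Lagos
3, Tina, Research, 30000, Toronto
4, Bob, Marketing, 40000, Tokyo
5, Xander, Sales, 40000, Toronto


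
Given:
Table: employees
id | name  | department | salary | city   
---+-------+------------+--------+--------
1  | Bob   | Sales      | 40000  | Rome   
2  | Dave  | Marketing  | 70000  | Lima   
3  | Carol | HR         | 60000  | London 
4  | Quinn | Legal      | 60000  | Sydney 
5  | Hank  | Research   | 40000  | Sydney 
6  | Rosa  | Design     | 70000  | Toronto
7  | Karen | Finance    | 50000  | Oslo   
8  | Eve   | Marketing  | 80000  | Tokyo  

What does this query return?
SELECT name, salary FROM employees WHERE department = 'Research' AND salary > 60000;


Filtering: department = 'Research' AND salary > 60000
Matching: 0 rows

Empty result set (0 rows)


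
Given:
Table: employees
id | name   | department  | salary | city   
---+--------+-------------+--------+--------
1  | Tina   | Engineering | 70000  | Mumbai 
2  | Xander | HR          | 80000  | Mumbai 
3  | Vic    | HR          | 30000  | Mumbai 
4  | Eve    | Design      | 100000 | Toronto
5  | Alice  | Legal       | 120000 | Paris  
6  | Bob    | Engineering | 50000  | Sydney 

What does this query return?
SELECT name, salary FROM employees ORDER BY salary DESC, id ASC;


Sorting by salary DESC, then id ASC for ties

6 rows:
Alice, 120000
Eve, 100000
Xander, 80000
Tina, 70000
Bob, 50000
Vic, 30000


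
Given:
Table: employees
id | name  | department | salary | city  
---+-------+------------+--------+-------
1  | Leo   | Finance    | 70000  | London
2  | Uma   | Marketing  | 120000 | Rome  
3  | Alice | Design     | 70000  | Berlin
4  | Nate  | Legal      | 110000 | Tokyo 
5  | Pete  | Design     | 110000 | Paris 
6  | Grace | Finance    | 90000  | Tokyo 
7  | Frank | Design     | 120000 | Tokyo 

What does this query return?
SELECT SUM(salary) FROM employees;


SUM(salary) = 70000 + 120000 + 70000 + 110000 + 110000 + 90000 + 120000 = 690000

690000


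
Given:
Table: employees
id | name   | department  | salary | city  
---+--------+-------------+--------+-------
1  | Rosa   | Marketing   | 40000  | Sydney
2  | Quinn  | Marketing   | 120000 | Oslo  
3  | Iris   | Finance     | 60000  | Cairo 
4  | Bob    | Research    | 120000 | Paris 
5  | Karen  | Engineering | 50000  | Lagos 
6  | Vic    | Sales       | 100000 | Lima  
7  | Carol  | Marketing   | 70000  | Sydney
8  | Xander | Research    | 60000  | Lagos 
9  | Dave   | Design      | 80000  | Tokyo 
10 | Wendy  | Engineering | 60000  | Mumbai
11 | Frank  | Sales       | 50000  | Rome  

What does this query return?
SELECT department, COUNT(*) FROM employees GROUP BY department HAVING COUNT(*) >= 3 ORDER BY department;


Groups with count >= 3:
  Marketing: 3 -> PASS
  Design: 1 -> filtered out
  Engineering: 2 -> filtered out
  Finance: 1 -> filtered out
  Research: 2 -> filtered out
  Sales: 2 -> filtered out


1 groups:
Marketing, 3


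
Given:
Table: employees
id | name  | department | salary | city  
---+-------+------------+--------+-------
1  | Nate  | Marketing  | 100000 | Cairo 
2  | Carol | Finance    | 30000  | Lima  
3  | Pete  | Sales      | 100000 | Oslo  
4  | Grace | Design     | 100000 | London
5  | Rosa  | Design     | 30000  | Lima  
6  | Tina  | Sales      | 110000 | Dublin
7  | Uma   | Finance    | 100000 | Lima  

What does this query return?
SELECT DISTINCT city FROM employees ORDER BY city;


All 'city' values (row order): Cairo, Lima, Oslo, London, Lima, Dublin, Lima
Removing duplicates leaves 5 unique value(s).

5 values:
Cairo
Dublin
Lima
London
Oslo


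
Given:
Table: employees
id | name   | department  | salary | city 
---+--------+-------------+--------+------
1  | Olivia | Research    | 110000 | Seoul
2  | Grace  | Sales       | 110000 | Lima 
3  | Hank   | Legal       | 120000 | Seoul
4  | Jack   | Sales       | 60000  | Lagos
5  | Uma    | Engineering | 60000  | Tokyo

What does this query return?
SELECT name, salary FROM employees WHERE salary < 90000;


Filtering: salary < 90000
Matching: 2 rows

2 rows:
Jack, 60000
Uma, 60000


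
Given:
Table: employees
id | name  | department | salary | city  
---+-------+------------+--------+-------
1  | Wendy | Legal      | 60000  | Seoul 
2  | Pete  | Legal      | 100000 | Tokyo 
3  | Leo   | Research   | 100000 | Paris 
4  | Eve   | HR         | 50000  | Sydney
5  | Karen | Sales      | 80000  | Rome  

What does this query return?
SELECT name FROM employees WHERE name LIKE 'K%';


LIKE 'K%' matches names starting with 'K'
Matching: 1

1 rows:
Karen


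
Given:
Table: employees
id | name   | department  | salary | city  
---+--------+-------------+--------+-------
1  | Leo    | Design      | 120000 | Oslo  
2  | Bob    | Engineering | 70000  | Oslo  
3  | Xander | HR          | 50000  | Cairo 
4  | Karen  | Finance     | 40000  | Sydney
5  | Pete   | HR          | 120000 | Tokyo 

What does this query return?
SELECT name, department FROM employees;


Projecting columns: name, department

5 rows:
Leo, Design
Bob, Engineering
Xander, HR
Karen, Finance
Pete, HR


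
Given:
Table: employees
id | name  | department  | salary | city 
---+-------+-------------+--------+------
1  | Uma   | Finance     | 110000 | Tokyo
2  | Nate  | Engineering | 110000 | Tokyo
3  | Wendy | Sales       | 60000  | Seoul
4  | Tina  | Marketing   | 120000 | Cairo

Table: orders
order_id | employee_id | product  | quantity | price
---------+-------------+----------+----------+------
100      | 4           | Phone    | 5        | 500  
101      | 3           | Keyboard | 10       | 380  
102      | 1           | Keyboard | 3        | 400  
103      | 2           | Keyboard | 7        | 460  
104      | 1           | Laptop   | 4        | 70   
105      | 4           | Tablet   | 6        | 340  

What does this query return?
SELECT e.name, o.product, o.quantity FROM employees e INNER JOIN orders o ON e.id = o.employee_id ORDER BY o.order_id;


Joining employees.id = orders.employee_id:
  employee Tina (id=4) -> order Phone
  employee Wendy (id=3) -> order Keyboard
  employee Uma (id=1) -> order Keyboard
  employee Nate (id=2) -> order Keyboard
  employee Uma (id=1) -> order Laptop
  employee Tina (id=4) -> order Tablet


6 rows:
Tina, Phone, 5
Wendy, Keyboard, 10
Uma, Keyboard, 3
Nate, Keyboard, 7
Uma, Laptop, 4
Tina, Tablet, 6


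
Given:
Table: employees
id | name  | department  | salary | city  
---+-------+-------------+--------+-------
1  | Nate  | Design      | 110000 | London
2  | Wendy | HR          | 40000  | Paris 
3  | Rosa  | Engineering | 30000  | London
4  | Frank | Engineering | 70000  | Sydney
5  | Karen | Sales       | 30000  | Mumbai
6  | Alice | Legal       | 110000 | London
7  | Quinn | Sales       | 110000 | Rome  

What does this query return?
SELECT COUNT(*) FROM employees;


COUNT(*) counts all rows

7


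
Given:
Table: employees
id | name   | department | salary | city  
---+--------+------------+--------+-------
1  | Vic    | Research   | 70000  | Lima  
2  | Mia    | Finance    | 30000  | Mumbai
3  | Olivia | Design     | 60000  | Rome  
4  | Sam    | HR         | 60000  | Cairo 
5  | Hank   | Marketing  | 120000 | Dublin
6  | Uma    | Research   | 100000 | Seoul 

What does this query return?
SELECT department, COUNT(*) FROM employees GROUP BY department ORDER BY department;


Assigning each row to its department group:
  Vic -> Research
  Mia -> Finance
  Olivia -> Design
  Sam -> HR
  Hank -> Marketing
  Uma -> Research


5 groups:
Design, 1
Finance, 1
HR, 1
Marketing, 1
Research, 2


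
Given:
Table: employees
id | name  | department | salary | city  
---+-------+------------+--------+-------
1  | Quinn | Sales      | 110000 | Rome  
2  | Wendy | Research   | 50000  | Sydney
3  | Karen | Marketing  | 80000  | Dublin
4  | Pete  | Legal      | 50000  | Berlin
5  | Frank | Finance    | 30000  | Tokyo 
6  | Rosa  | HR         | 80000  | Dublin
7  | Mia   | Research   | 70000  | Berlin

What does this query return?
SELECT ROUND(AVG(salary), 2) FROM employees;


SUM(salary) = 470000
COUNT = 7
ROUND(AVG, 2) = ROUND(470000 / 7, 2) = 67142.86

67142.86


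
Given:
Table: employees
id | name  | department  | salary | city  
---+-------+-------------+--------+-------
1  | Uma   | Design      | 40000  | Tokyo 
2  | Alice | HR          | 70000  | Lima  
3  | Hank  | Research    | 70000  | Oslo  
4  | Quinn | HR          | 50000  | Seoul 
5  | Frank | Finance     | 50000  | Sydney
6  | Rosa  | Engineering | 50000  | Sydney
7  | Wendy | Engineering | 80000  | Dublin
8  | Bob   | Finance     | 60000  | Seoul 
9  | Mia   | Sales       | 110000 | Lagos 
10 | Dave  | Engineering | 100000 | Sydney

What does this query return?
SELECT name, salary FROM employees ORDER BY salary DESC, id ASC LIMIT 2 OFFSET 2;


Sort by salary DESC (id ASC tiebreak), then skip 2 and take 2
Rows 3 through 4

2 rows:
Wendy, 80000
Alice, 70000


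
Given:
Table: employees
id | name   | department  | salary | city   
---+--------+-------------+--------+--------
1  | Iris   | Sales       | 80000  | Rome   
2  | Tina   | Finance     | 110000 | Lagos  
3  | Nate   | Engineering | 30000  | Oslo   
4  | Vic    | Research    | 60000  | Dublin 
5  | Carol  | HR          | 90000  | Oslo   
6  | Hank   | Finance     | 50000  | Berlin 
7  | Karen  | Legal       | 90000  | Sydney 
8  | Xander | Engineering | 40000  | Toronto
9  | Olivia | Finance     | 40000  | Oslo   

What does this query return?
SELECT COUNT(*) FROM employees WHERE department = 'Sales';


Counting rows where department = 'Sales'
  Iris -> MATCH


1


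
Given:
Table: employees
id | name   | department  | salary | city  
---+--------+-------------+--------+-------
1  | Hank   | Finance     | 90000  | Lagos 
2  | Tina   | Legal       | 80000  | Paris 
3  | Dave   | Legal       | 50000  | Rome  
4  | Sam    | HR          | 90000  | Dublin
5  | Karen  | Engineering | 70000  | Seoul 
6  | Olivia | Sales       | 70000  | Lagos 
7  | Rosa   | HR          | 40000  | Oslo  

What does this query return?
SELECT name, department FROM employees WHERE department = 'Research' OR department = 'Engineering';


Filtering: department = 'Research' OR 'Engineering'
Matching: 1 rows

1 rows:
Karen, Engineering


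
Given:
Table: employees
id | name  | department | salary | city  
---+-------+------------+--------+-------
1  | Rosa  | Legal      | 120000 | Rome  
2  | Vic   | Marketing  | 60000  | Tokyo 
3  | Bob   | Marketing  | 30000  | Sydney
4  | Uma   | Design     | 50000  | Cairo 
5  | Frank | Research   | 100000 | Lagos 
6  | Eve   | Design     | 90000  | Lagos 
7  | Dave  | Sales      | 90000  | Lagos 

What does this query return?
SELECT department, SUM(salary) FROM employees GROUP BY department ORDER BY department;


Summing salary within each department:
  Design: 50000 + 90000 = 140000
  Legal: 120000 = 120000
  Marketing: 60000 + 30000 = 90000
  Research: 100000 = 100000
  Sales: 90000 = 90000


5 groups:
Design, 140000
Legal, 120000
Marketing, 90000
Research, 100000
Sales, 90000


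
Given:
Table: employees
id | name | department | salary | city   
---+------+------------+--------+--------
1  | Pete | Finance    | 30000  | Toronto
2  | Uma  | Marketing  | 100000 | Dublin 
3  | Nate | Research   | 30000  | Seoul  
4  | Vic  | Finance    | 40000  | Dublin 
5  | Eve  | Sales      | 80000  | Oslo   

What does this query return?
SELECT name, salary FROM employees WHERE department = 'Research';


Filtering: department = 'Research'
Matching rows: 1

1 rows:
Nate, 30000


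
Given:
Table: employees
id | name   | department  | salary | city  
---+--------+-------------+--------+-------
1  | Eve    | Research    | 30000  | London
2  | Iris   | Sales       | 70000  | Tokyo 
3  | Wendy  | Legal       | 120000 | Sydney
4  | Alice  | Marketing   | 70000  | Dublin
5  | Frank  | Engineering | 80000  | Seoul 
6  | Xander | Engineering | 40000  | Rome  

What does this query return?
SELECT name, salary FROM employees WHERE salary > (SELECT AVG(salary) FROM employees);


Subquery: AVG(salary) = 68333.33
Filtering: salary > 68333.33
  Iris (70000) -> MATCH
  Wendy (120000) -> MATCH
  Alice (70000) -> MATCH
  Frank (80000) -> MATCH


4 rows:
Iris, 70000
Wendy, 120000
Alice, 70000
Frank, 80000


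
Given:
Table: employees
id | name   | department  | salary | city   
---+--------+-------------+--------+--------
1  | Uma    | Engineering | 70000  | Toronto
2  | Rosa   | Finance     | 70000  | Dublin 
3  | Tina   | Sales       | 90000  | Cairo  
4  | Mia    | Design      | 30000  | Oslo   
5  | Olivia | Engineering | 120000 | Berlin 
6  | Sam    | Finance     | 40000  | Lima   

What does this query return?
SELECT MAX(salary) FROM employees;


Salaries: 70000, 70000, 90000, 30000, 120000, 40000
MAX = 120000

120000


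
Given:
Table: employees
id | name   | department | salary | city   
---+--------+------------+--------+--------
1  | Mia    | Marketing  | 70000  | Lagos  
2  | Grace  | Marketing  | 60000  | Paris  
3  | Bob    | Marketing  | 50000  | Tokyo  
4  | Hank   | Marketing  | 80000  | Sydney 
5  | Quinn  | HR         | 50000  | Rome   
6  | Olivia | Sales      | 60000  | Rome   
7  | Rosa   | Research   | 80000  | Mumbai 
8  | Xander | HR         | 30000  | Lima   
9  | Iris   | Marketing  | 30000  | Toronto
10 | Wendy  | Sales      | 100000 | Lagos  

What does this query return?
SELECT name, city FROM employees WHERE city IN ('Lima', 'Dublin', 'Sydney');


Filtering: city IN ('Lima', 'Dublin', 'Sydney')
Matching: 2 rows

2 rows:
Hank, Sydney
Xander, Lima


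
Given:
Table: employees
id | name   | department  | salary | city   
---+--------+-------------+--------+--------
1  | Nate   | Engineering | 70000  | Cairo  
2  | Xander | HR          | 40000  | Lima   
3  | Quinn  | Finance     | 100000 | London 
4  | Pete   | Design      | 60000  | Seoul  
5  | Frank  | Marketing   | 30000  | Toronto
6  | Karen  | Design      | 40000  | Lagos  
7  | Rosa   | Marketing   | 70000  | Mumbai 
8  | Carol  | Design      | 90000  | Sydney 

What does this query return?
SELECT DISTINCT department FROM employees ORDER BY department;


All 'department' values (row order): Engineering, HR, Finance, Design, Marketing, Design, Marketing, Design
Removing duplicates leaves 5 unique value(s).

5 values:
Design
Engineering
Finance
HR
Marketing


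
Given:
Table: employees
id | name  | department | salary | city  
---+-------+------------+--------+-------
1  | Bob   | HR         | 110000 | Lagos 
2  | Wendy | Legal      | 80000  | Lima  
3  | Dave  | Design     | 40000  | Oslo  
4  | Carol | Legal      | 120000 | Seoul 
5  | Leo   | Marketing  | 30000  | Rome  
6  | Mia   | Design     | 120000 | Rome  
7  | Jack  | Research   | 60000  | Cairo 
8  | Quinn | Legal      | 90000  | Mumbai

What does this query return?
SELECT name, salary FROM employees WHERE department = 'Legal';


Filtering: department = 'Legal'
Matching rows: 3

3 rows:
Wendy, 80000
Carol, 120000
Quinn, 90000


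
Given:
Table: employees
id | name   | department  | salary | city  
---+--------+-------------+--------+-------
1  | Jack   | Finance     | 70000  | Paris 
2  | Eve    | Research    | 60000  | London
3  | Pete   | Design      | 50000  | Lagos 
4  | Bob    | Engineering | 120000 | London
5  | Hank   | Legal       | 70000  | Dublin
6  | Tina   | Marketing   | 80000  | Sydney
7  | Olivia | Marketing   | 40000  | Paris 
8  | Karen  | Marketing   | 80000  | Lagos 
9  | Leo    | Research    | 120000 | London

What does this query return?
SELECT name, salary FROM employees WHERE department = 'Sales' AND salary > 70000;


Filtering: department = 'Sales' AND salary > 70000
Matching: 0 rows

Empty result set (0 rows)


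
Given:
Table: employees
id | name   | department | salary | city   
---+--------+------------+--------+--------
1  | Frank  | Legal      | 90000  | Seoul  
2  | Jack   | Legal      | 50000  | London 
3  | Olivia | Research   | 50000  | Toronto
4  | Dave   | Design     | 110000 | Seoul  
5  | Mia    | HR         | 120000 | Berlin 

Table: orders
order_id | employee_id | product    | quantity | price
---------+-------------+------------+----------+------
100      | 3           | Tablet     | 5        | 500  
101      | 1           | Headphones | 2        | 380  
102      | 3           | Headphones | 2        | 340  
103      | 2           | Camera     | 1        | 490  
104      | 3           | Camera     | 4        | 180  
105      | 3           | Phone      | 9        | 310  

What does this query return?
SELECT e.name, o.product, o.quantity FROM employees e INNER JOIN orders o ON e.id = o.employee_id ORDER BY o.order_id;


Joining employees.id = orders.employee_id:
  employee Olivia (id=3) -> order Tablet
  employee Frank (id=1) -> order Headphones
  employee Olivia (id=3) -> order Headphones
  employee Jack (id=2) -> order Camera
  employee Olivia (id=3) -> order Camera
  employee Olivia (id=3) -> order Phone


6 rows:
Olivia, Tablet, 5
Frank, Headphones, 2
Olivia, Headphones, 2
Jack, Camera, 1
Olivia, Camera, 4
Olivia, Phone, 9


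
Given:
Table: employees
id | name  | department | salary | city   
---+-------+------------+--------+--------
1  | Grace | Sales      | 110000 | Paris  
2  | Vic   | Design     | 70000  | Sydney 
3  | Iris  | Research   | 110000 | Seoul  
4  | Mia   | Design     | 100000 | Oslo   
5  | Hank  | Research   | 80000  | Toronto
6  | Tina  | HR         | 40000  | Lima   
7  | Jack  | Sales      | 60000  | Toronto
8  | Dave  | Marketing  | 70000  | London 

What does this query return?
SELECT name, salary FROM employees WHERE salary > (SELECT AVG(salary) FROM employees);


Subquery: AVG(salary) = 80000.0
Filtering: salary > 80000.0
  Grace (110000) -> MATCH
  Iris (110000) -> MATCH
  Mia (100000) -> MATCH


3 rows:
Grace, 110000
Iris, 110000
Mia, 100000


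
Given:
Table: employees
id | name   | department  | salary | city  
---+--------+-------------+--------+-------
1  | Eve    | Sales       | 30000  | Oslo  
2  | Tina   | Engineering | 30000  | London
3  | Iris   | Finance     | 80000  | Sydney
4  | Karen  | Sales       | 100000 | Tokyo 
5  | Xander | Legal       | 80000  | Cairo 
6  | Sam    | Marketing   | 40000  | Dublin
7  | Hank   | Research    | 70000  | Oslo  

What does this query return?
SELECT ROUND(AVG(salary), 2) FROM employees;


SUM(salary) = 430000
COUNT = 7
ROUND(AVG, 2) = ROUND(430000 / 7, 2) = 61428.57

61428.57


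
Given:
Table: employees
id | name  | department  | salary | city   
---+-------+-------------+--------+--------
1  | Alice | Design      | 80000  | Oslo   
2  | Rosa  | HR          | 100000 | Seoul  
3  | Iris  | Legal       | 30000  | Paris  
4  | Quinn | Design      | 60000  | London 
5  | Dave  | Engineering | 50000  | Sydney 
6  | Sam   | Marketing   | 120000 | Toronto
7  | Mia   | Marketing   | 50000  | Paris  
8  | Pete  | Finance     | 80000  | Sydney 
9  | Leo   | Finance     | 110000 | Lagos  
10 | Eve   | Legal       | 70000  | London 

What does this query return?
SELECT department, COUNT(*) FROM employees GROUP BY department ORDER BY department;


Assigning each row to its department group:
  Alice -> Design
  Rosa -> HR
  Iris -> Legal
  Quinn -> Design
  Dave -> Engineering
  Sam -> Marketing
  Mia -> Marketing
  Pete -> Finance
  Leo -> Finance
  Eve -> Legal


6 groups:
Design, 2
Engineering, 1
Finance, 2
HR, 1
Legal, 2
Marketing, 2


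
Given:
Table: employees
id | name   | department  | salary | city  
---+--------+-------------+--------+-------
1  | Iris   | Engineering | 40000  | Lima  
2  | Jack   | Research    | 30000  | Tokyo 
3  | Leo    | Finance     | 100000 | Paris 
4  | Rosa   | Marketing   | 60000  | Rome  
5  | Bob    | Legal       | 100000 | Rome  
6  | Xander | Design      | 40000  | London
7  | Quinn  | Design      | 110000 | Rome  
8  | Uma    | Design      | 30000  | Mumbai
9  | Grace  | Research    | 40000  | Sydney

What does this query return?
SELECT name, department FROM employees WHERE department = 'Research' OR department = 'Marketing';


Filtering: department = 'Research' OR 'Marketing'
Matching: 3 rows

3 rows:
Jack, Research
Rosa, Marketing
Grace, Research


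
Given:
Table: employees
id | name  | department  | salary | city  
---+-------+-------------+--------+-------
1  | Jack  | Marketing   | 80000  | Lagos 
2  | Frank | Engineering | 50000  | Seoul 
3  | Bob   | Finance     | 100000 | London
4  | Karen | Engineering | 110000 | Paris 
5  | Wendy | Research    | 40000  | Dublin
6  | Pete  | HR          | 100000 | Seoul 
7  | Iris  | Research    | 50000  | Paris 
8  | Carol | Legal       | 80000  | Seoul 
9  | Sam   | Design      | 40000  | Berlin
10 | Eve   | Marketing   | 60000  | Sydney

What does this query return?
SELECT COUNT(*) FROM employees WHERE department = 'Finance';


Counting rows where department = 'Finance'
  Bob -> MATCH


1


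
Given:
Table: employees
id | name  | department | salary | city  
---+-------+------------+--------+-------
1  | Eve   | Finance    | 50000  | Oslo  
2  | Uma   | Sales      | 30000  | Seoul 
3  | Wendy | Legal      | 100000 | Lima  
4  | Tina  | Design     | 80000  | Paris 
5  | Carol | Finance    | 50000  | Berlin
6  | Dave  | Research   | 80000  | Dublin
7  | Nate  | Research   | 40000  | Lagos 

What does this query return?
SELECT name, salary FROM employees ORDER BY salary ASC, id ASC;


Sorting by salary ASC, then id ASC for ties

7 rows:
Uma, 30000
Nate, 40000
Eve, 50000
Carol, 50000
Tina, 80000
Dave, 80000
Wendy, 100000


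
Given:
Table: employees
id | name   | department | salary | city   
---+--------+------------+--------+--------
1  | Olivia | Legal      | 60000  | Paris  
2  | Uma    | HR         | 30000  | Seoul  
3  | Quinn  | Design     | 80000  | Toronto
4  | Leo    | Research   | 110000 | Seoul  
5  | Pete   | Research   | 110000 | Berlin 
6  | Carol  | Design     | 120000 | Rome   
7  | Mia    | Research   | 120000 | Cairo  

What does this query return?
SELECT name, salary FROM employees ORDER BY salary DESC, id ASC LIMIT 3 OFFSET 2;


Sort by salary DESC (id ASC tiebreak), then skip 2 and take 3
Rows 3 through 5

3 rows:
Leo, 110000
Pete, 110000
Quinn, 80000


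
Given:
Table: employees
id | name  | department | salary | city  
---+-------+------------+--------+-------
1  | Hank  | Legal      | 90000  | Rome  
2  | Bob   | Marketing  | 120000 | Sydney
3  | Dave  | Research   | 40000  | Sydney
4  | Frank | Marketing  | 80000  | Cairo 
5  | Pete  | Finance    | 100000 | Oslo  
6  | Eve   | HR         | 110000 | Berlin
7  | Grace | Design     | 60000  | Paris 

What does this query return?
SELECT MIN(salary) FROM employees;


Salaries: 90000, 120000, 40000, 80000, 100000, 110000, 60000
MIN = 40000

40000


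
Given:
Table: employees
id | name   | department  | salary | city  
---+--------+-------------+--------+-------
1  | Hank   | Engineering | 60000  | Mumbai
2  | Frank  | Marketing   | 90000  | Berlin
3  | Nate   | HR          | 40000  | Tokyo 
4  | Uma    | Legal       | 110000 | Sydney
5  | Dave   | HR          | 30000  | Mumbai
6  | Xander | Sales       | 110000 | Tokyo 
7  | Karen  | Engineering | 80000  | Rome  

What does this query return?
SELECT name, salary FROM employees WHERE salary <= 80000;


Filtering: salary <= 80000
Matching: 4 rows

4 rows:
Hank, 60000
Nate, 40000
Dave, 30000
Karen, 80000


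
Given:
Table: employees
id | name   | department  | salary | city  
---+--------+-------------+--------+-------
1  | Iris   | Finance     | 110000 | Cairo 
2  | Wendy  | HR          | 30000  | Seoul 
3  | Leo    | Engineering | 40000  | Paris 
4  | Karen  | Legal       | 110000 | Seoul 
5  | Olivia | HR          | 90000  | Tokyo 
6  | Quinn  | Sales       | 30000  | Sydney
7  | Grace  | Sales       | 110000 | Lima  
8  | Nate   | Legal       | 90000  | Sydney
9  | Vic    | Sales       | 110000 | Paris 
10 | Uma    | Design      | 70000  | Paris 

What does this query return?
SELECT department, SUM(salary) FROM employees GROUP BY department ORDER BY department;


Summing salary within each department:
  Design: 70000 = 70000
  Engineering: 40000 = 40000
  Finance: 110000 = 110000
  HR: 30000 + 90000 = 120000
  Legal: 110000 + 90000 = 200000
  Sales: 30000 + 110000 + 110000 = 250000


6 groups:
Design, 70000
Engineering, 40000
Finance, 110000
HR, 120000
Legal, 200000
Sales, 250000


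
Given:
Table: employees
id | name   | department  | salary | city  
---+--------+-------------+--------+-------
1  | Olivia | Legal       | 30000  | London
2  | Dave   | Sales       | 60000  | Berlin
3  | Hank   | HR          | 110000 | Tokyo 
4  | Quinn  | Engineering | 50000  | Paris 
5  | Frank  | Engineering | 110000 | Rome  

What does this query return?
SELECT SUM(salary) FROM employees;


SUM(salary) = 30000 + 60000 + 110000 + 50000 + 110000 = 360000

360000


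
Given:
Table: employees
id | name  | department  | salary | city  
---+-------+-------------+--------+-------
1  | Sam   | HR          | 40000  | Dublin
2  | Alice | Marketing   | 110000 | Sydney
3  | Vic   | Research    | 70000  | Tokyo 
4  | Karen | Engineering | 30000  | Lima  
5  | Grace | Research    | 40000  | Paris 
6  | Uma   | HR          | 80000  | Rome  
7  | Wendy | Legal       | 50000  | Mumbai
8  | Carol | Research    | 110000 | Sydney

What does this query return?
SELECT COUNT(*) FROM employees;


COUNT(*) counts all rows

8


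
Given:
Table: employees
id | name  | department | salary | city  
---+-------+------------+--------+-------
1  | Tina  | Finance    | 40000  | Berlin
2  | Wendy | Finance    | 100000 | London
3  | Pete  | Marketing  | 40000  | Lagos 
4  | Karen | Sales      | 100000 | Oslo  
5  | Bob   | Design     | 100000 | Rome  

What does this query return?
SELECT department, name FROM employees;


Projecting columns: department, name

5 rows:
Finance, Tina
Finance, Wendy
Marketing, Pete
Sales, Karen
Design, Bob


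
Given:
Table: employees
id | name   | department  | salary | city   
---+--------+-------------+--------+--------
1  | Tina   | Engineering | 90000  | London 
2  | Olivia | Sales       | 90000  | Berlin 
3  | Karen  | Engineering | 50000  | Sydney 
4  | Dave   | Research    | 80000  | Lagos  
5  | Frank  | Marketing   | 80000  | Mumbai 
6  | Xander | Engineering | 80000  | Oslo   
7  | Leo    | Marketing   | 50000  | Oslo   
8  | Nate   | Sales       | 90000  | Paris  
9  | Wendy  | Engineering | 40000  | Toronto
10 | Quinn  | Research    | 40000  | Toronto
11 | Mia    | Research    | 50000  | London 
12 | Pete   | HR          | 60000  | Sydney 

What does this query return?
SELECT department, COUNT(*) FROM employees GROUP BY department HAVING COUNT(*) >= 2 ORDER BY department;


Groups with count >= 2:
  Engineering: 4 -> PASS
  Marketing: 2 -> PASS
  Research: 3 -> PASS
  Sales: 2 -> PASS
  HR: 1 -> filtered out


4 groups:
Engineering, 4
Marketing, 2
Research, 3
Sales, 2


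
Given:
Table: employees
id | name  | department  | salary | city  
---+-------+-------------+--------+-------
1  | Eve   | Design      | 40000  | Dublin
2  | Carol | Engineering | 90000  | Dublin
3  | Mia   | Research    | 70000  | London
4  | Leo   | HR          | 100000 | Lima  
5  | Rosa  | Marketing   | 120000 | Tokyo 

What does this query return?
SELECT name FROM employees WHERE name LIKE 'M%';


LIKE 'M%' matches names starting with 'M'
Matching: 1

1 rows:
Mia


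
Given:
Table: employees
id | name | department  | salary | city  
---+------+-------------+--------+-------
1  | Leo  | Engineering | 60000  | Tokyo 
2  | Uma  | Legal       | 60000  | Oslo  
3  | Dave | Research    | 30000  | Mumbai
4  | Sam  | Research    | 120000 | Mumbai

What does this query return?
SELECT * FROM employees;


SELECT * returns all 4 rows with all columns

4 rows:
1, Leo, Engineering, 60000, Tokyo
2, Uma, Legal, 60000, Oslo
3, Dave, Research, 30000, Mumbai
4, Sam, Research, 120000, Mumbai


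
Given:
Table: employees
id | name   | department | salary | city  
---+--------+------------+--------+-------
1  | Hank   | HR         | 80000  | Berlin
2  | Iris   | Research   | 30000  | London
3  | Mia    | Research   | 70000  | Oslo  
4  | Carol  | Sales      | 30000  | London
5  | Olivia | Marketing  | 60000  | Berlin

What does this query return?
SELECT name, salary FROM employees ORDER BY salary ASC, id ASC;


Sorting by salary ASC, then id ASC for ties

5 rows:
Iris, 30000
Carol, 30000
Olivia, 60000
Mia, 70000
Hank, 80000


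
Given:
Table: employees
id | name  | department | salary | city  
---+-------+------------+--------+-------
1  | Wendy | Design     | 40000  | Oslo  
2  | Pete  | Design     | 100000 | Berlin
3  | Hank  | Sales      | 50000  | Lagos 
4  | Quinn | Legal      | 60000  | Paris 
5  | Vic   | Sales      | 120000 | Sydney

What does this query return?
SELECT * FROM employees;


SELECT * returns all 5 rows with all columns

5 rows:
1, Wendy, Design, 40000, Oslo
2, Pete, Design, 100000, Berlin
3, Hank, Sales, 50000, Lagos
4, Quinn, Legal, 60000, Paris
5, Vic, Sales, 120000, Sydney


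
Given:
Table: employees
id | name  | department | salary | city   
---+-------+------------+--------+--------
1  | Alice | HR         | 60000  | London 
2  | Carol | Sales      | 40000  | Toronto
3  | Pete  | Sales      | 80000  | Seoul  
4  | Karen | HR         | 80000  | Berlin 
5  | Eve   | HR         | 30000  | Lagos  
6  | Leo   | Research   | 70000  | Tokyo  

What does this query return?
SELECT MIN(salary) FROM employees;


Salaries: 60000, 40000, 80000, 80000, 30000, 70000
MIN = 30000

30000


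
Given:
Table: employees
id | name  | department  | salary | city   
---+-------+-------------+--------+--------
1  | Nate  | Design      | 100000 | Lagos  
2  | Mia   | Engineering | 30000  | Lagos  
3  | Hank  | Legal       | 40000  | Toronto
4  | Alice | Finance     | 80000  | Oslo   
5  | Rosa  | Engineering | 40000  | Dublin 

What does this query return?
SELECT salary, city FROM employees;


Projecting columns: salary, city

5 rows:
100000, Lagos
30000, Lagos
40000, Toronto
80000, Oslo
40000, Dublin


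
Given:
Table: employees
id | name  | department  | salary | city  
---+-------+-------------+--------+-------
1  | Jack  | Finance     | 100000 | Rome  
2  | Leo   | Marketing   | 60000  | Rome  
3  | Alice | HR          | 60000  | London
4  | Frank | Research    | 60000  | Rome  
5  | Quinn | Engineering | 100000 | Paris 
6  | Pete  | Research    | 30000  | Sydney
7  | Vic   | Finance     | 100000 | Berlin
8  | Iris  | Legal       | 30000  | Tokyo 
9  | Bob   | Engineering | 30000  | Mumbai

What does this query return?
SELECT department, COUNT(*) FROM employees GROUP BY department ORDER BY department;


Assigning each row to its department group:
  Jack -> Finance
  Leo -> Marketing
  Alice -> HR
  Frank -> Research
  Quinn -> Engineering
  Pete -> Research
  Vic -> Finance
  Iris -> Legal
  Bob -> Engineering


6 groups:
Engineering, 2
Finance, 2
HR, 1
Legal, 1
Marketing, 1
Research, 2


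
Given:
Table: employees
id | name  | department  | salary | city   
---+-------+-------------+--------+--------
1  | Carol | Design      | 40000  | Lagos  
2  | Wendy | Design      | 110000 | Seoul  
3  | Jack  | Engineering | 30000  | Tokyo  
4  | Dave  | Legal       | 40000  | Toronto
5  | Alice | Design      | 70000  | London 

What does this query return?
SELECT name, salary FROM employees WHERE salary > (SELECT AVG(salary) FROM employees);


Subquery: AVG(salary) = 58000.0
Filtering: salary > 58000.0
  Wendy (110000) -> MATCH
  Alice (70000) -> MATCH


2 rows:
Wendy, 110000
Alice, 70000


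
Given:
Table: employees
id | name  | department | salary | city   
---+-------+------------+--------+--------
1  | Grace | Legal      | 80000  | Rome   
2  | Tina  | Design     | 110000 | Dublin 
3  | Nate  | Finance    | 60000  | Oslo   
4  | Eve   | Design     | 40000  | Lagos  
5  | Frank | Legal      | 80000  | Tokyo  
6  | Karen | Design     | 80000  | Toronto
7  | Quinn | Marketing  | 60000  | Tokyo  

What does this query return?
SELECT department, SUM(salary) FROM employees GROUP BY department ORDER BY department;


Summing salary within each department:
  Design: 110000 + 40000 + 80000 = 230000
  Finance: 60000 = 60000
  Legal: 80000 + 80000 = 160000
  Marketing: 60000 = 60000


4 groups:
Design, 230000
Finance, 60000
Legal, 160000
Marketing, 60000


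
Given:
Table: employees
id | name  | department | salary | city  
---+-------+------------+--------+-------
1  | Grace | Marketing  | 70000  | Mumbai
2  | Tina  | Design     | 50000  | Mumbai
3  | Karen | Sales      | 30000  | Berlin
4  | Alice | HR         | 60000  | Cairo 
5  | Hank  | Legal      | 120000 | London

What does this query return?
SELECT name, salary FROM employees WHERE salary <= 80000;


Filtering: salary <= 80000
Matching: 4 rows

4 rows:
Grace, 70000
Tina, 50000
Karen, 30000
Alice, 60000


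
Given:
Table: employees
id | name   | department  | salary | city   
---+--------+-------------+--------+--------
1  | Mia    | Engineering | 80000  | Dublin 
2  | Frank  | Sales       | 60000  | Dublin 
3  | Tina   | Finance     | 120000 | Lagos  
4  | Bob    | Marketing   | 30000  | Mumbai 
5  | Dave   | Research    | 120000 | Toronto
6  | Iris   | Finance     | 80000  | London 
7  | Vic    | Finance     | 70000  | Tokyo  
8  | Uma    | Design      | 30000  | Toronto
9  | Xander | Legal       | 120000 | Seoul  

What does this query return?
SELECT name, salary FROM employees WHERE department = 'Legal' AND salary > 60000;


Filtering: department = 'Legal' AND salary > 60000
Matching: 1 rows

1 rows:
Xander, 120000
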